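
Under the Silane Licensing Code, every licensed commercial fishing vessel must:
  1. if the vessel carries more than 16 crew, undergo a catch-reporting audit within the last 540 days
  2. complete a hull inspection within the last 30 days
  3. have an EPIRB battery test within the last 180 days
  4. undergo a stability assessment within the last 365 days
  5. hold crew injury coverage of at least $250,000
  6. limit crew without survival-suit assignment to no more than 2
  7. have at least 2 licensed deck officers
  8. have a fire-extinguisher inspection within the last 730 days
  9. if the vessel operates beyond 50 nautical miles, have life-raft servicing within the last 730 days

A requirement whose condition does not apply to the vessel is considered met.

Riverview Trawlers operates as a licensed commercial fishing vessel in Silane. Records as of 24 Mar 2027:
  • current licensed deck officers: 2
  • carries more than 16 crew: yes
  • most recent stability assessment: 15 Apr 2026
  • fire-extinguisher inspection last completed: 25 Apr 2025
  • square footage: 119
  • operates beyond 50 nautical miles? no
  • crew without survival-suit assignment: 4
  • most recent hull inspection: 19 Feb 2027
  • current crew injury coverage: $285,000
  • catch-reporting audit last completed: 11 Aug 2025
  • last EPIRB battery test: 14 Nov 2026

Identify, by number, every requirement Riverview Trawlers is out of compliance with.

1, 2, 6

1. condition 'carries more than 16 crew' holds; catch-reporting audit 590 days ago vs limit 540 → not met
2. hull inspection 33 days ago vs limit 30 → not met
3. EPIRB battery test 130 days ago vs limit 180 → met
4. stability assessment 343 days ago vs limit 365 → met
5. crew injury coverage $285,000 ≥ $250,000 → met
6. crew without survival-suit assignment 4 > 2 → not met
7. licensed deck officers 2 ≥ 2 → met
8. fire-extinguisher inspection 698 days ago vs limit 730 → met
9. condition 'operates beyond 50 nautical miles' does not hold → requirement n/a → met
Not met: 1, 2, 6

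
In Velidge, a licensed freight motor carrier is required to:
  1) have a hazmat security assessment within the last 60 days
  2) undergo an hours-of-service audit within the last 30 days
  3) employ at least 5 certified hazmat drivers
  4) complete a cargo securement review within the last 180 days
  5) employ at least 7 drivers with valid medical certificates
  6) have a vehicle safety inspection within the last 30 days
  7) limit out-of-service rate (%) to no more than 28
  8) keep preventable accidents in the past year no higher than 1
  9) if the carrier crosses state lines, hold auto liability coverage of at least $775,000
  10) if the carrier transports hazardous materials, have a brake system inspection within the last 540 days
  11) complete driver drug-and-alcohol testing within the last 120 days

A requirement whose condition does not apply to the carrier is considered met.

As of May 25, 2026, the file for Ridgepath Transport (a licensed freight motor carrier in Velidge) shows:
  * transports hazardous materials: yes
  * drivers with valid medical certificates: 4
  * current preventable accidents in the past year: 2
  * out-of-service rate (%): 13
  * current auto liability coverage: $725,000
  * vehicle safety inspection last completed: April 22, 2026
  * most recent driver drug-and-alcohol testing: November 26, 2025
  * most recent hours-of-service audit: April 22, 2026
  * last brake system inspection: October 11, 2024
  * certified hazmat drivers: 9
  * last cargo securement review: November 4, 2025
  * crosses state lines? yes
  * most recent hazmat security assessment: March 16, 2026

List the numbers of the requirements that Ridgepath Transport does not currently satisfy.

1, 2, 4, 5, 6, 8, 9, 10, 11

1. hazmat security assessment 70 days ago vs limit 60 → not met
2. hours-of-service audit 33 days ago vs limit 30 → not met
3. certified hazmat drivers 9 ≥ 5 → met
4. cargo securement review 202 days ago vs limit 180 → not met
5. drivers with valid medical certificates 4 < 7 → not met
6. vehicle safety inspection 33 days ago vs limit 30 → not met
7. out-of-service rate (%) 13 ≤ 28 → met
8. preventable accidents in the past year 2 > 1 → not met
9. condition 'crosses state lines' holds; auto liability coverage $725,000 < $775,000 → not met
10. condition 'transports hazardous materials' holds; brake system inspection 591 days ago vs limit 540 → not met
11. driver drug-and-alcohol testing 180 days ago vs limit 120 → not met
Not met: 1, 2, 4, 5, 6, 8, 9, 10, 11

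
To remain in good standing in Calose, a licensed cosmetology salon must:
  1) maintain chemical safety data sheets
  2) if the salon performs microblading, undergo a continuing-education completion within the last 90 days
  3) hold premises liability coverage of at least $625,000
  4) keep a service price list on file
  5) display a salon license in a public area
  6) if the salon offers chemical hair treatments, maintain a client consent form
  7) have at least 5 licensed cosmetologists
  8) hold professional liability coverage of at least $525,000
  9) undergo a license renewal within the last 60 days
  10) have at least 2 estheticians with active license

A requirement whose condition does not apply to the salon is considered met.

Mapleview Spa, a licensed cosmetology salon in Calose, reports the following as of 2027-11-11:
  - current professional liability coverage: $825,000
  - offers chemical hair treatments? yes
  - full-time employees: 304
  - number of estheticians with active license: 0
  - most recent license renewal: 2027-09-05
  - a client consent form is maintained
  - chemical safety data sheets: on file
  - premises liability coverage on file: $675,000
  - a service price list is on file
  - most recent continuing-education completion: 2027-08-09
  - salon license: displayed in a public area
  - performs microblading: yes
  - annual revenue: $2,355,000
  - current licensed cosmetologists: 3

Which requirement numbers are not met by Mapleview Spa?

2, 7, 9, 10

1. chemical safety data sheets present → met
2. condition 'performs microblading' holds; continuing-education completion 94 days ago vs limit 90 → not met
3. premises liability coverage $675,000 ≥ $625,000 → met
4. service price list present → met
5. salon license present → met
6. condition 'offers chemical hair treatments' holds; client consent form present → met
7. licensed cosmetologists 3 < 5 → not met
8. professional liability coverage $825,000 ≥ $525,000 → met
9. license renewal 67 days ago vs limit 60 → not met
10. estheticians with active license 0 < 2 → not met
Not met: 2, 7, 9, 10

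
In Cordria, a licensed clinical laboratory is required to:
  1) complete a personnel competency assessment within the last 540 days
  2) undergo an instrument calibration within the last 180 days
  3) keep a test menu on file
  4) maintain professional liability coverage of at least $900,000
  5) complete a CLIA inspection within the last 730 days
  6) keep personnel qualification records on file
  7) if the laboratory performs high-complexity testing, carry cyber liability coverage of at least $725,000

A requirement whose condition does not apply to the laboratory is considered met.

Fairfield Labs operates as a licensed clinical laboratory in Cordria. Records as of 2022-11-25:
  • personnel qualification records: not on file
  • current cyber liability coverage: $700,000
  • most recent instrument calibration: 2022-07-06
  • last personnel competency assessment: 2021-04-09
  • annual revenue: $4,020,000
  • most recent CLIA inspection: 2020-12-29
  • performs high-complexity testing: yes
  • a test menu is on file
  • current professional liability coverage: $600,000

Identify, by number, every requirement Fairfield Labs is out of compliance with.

1. personnel competency assessment 595 days ago vs limit 540 → not met
2. instrument calibration 142 days ago vs limit 180 → met
3. test menu present → met
4. professional liability coverage $600,000 < $900,000 → not met
5. CLIA inspection 696 days ago vs limit 730 → met
6. personnel qualification records absent → not met
7. condition 'performs high-complexity testing' holds; cyber liability coverage $700,000 < $725,000 → not met
Not met: 1, 4, 6, 7

1, 4, 6, 7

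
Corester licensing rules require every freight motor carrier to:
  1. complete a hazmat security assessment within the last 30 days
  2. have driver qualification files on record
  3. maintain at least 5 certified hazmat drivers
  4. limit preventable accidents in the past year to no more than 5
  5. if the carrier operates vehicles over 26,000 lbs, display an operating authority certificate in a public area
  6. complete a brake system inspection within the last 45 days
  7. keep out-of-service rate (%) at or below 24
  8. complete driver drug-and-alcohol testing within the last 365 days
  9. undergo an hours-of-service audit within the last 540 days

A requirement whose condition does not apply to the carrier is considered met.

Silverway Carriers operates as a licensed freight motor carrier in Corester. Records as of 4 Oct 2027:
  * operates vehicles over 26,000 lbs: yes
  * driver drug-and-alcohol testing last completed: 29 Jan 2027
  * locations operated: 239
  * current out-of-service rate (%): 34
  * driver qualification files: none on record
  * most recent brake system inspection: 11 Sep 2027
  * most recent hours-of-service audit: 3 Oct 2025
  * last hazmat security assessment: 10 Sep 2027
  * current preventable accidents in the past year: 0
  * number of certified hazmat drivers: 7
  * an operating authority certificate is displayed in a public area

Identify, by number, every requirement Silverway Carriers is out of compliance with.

2, 7, 9

1. hazmat security assessment 24 days ago vs limit 30 → met
2. driver qualification files absent → not met
3. certified hazmat drivers 7 ≥ 5 → met
4. preventable accidents in the past year 0 ≤ 5 → met
5. condition 'operates vehicles over 26,000 lbs' holds; operating authority certificate present → met
6. brake system inspection 23 days ago vs limit 45 → met
7. out-of-service rate (%) 34 > 24 → not met
8. driver drug-and-alcohol testing 248 days ago vs limit 365 → met
9. hours-of-service audit 731 days ago vs limit 540 → not met
Not met: 2, 7, 9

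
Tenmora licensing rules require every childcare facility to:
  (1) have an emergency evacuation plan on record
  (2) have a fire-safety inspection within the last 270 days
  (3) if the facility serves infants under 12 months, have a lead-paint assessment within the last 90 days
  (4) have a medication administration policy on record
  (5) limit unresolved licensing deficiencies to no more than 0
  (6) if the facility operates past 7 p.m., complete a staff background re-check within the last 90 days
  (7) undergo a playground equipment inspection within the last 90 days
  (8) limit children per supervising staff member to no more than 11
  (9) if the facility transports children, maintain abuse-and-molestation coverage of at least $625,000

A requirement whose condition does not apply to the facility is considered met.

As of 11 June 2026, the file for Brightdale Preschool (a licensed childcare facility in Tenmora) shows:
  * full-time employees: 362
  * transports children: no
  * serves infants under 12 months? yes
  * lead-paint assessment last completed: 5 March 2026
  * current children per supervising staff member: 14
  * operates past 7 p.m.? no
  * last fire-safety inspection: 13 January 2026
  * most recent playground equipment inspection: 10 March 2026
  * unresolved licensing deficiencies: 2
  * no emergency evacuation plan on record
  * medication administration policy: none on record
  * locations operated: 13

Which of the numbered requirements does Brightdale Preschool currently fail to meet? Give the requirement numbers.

1, 3, 4, 5, 7, 8

1. emergency evacuation plan absent → not met
2. fire-safety inspection 149 days ago vs limit 270 → met
3. condition 'serves infants under 12 months' holds; lead-paint assessment 98 days ago vs limit 90 → not met
4. medication administration policy absent → not met
5. unresolved licensing deficiencies 2 > 0 → not met
6. condition 'operates past 7 p.m.' does not hold → requirement n/a → met
7. playground equipment inspection 93 days ago vs limit 90 → not met
8. children per supervising staff member 14 > 11 → not met
9. condition 'transports children' does not hold → requirement n/a → met
Not met: 1, 3, 4, 5, 7, 8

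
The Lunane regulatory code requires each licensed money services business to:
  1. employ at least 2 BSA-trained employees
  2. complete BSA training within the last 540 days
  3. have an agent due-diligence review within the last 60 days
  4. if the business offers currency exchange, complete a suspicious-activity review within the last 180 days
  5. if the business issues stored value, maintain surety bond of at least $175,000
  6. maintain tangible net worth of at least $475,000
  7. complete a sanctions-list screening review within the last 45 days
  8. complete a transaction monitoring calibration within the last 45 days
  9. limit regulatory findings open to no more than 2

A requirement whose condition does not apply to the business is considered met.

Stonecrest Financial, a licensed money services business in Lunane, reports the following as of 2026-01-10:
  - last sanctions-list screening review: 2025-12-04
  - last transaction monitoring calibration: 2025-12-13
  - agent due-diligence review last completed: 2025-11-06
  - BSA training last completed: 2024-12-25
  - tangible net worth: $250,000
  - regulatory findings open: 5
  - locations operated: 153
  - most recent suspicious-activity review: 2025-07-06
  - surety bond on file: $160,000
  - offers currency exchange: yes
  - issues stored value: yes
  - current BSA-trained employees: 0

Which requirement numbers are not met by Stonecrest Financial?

1, 3, 4, 5, 6, 9

1. BSA-trained employees 0 < 2 → not met
2. BSA training 381 days ago vs limit 540 → met
3. agent due-diligence review 65 days ago vs limit 60 → not met
4. condition 'offers currency exchange' holds; suspicious-activity review 188 days ago vs limit 180 → not met
5. condition 'issues stored value' holds; surety bond $160,000 < $175,000 → not met
6. tangible net worth $250,000 < $475,000 → not met
7. sanctions-list screening review 37 days ago vs limit 45 → met
8. transaction monitoring calibration 28 days ago vs limit 45 → met
9. regulatory findings open 5 > 2 → not met
Not met: 1, 3, 4, 5, 6, 9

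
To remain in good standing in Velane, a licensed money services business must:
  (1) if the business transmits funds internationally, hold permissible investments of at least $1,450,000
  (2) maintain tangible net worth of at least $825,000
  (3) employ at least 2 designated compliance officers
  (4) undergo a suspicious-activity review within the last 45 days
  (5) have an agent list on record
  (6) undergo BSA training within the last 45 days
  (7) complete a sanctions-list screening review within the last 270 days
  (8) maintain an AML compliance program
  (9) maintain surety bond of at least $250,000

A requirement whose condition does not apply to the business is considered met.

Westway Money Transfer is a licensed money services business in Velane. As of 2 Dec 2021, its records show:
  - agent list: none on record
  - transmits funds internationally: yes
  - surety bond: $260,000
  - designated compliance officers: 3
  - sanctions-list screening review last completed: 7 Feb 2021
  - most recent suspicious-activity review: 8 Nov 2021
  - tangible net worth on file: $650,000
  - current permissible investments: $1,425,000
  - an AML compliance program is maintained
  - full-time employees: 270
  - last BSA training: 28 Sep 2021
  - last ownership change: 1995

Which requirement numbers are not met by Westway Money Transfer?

1. condition 'transmits funds internationally' holds; permissible investments $1,425,000 < $1,450,000 → not met
2. tangible net worth $650,000 < $825,000 → not met
3. designated compliance officers 3 ≥ 2 → met
4. suspicious-activity review 24 days ago vs limit 45 → met
5. agent list absent → not met
6. BSA training 65 days ago vs limit 45 → not met
7. sanctions-list screening review 298 days ago vs limit 270 → not met
8. AML compliance program present → met
9. surety bond $260,000 ≥ $250,000 → met
Not met: 1, 2, 5, 6, 7

1, 2, 5, 6, 7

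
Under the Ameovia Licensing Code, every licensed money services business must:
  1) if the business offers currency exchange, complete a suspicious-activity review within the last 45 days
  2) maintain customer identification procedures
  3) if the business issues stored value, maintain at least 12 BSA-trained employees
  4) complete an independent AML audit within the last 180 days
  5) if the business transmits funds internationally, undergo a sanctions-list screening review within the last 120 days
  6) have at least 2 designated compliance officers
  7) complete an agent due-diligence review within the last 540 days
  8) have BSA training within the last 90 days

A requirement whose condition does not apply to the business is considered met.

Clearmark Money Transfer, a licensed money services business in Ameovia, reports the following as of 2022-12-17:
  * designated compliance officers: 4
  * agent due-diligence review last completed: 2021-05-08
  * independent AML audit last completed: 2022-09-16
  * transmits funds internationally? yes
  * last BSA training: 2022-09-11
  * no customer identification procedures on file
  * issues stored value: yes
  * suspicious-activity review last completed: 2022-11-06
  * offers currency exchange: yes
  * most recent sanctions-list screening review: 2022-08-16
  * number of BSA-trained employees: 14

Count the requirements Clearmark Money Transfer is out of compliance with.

1. condition 'offers currency exchange' holds; suspicious-activity review 41 days ago vs limit 45 → met
2. customer identification procedures absent → not met
3. condition 'issues stored value' holds; BSA-trained employees 14 ≥ 12 → met
4. independent AML audit 92 days ago vs limit 180 → met
5. condition 'transmits funds internationally' holds; sanctions-list screening review 123 days ago vs limit 120 → not met
6. designated compliance officers 4 ≥ 2 → met
7. agent due-diligence review 588 days ago vs limit 540 → not met
8. BSA training 97 days ago vs limit 90 → not met
Not met: 4 of 8

4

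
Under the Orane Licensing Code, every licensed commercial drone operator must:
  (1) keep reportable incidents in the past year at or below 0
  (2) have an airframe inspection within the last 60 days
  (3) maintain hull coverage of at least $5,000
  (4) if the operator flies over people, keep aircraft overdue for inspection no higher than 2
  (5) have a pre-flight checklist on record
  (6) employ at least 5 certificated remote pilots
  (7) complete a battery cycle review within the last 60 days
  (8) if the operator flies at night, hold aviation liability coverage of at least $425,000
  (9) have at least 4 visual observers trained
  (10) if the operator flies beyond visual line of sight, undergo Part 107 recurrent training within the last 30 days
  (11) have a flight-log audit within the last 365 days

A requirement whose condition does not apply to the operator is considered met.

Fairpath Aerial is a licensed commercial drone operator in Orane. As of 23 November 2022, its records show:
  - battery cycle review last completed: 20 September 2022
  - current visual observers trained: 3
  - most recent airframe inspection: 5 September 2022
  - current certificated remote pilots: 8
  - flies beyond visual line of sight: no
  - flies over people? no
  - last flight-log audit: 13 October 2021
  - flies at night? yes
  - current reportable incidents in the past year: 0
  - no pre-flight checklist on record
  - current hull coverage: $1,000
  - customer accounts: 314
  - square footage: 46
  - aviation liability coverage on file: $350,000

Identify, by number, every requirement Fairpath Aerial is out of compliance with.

2, 3, 5, 7, 8, 9, 11

1. reportable incidents in the past year 0 ≤ 0 → met
2. airframe inspection 79 days ago vs limit 60 → not met
3. hull coverage $1,000 < $5,000 → not met
4. condition 'flies over people' does not hold → requirement n/a → met
5. pre-flight checklist absent → not met
6. certificated remote pilots 8 ≥ 5 → met
7. battery cycle review 64 days ago vs limit 60 → not met
8. condition 'flies at night' holds; aviation liability coverage $350,000 < $425,000 → not met
9. visual observers trained 3 < 4 → not met
10. condition 'flies beyond visual line of sight' does not hold → requirement n/a → met
11. flight-log audit 406 days ago vs limit 365 → not met
Not met: 2, 3, 5, 7, 8, 9, 11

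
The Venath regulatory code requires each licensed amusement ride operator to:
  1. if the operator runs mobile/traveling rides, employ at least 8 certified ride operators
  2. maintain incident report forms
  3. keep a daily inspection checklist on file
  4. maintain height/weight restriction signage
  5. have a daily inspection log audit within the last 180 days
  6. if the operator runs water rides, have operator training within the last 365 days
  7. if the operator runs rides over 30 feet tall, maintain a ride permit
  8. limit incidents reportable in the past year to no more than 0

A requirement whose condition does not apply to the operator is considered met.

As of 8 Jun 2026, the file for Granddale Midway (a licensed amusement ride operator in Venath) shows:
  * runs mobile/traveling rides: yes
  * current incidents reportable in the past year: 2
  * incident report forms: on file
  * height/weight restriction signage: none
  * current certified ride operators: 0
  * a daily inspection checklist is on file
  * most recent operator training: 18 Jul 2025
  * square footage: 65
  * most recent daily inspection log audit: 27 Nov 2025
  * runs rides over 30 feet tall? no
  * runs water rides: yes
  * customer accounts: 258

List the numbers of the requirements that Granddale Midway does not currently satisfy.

1. condition 'runs mobile/traveling rides' holds; certified ride operators 0 < 8 → not met
2. incident report forms present → met
3. daily inspection checklist present → met
4. height/weight restriction signage absent → not met
5. daily inspection log audit 193 days ago vs limit 180 → not met
6. condition 'runs water rides' holds; operator training 325 days ago vs limit 365 → met
7. condition 'runs rides over 30 feet tall' does not hold → requirement n/a → met
8. incidents reportable in the past year 2 > 0 → not met
Not met: 1, 4, 5, 8

1, 4, 5, 8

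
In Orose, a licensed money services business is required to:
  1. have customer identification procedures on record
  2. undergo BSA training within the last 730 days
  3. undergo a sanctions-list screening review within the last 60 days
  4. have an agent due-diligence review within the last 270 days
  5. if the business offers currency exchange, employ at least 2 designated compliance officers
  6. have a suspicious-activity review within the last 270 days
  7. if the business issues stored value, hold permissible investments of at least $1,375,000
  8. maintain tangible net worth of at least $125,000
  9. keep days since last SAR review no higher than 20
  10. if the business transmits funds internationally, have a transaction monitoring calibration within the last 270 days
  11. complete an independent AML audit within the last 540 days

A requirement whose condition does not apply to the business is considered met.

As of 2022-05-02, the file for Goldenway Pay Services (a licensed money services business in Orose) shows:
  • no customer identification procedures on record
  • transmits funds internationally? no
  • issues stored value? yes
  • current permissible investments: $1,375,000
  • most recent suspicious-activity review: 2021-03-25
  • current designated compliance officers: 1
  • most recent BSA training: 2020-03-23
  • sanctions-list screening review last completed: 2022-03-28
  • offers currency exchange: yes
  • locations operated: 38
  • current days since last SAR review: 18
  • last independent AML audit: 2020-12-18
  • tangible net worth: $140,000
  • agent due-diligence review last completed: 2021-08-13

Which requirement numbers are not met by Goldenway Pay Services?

1. customer identification procedures absent → not met
2. BSA training 770 days ago vs limit 730 → not met
3. sanctions-list screening review 35 days ago vs limit 60 → met
4. agent due-diligence review 262 days ago vs limit 270 → met
5. condition 'offers currency exchange' holds; designated compliance officers 1 < 2 → not met
6. suspicious-activity review 403 days ago vs limit 270 → not met
7. condition 'issues stored value' holds; permissible investments $1,375,000 ≥ $1,375,000 → met
8. tangible net worth $140,000 ≥ $125,000 → met
9. days since last SAR review 18 ≤ 20 → met
10. condition 'transmits funds internationally' does not hold → requirement n/a → met
11. independent AML audit 500 days ago vs limit 540 → met
Not met: 1, 2, 5, 6

1, 2, 5, 6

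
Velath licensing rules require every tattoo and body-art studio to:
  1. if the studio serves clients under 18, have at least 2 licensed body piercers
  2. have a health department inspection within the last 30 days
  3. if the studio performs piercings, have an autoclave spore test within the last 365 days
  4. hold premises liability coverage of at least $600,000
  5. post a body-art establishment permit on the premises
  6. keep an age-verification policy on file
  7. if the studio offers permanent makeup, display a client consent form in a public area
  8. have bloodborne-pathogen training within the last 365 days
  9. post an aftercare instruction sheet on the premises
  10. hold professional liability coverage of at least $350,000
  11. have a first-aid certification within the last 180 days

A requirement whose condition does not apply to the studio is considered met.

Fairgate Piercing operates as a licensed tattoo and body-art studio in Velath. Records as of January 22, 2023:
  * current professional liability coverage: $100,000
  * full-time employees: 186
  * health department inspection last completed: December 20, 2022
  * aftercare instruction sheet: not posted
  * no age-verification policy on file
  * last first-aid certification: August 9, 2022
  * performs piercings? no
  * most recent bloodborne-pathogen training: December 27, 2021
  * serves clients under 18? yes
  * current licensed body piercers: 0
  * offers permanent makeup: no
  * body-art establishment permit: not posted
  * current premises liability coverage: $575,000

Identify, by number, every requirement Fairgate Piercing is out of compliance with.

1, 2, 4, 5, 6, 8, 9, 10

1. condition 'serves clients under 18' holds; licensed body piercers 0 < 2 → not met
2. health department inspection 33 days ago vs limit 30 → not met
3. condition 'performs piercings' does not hold → requirement n/a → met
4. premises liability coverage $575,000 < $600,000 → not met
5. body-art establishment permit absent → not met
6. age-verification policy absent → not met
7. condition 'offers permanent makeup' does not hold → requirement n/a → met
8. bloodborne-pathogen training 391 days ago vs limit 365 → not met
9. aftercare instruction sheet absent → not met
10. professional liability coverage $100,000 < $350,000 → not met
11. first-aid certification 166 days ago vs limit 180 → met
Not met: 1, 2, 4, 5, 6, 8, 9, 10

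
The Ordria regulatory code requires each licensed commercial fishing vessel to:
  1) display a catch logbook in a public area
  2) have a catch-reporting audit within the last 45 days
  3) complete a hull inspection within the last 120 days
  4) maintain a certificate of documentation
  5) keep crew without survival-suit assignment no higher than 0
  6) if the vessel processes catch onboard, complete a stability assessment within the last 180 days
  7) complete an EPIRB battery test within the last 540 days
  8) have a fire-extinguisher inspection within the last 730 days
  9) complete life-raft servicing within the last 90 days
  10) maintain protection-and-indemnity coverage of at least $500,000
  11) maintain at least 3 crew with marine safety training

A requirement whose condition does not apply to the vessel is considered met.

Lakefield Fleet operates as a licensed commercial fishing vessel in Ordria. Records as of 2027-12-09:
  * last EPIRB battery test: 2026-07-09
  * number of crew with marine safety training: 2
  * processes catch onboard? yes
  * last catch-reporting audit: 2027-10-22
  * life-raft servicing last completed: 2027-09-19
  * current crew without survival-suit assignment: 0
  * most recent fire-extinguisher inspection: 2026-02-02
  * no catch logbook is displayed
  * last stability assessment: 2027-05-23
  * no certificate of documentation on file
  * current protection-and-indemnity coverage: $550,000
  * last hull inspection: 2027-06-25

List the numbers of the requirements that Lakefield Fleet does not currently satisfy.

1, 2, 3, 4, 6, 11

1. catch logbook absent → not met
2. catch-reporting audit 48 days ago vs limit 45 → not met
3. hull inspection 167 days ago vs limit 120 → not met
4. certificate of documentation absent → not met
5. crew without survival-suit assignment 0 ≤ 0 → met
6. condition 'processes catch onboard' holds; stability assessment 200 days ago vs limit 180 → not met
7. EPIRB battery test 518 days ago vs limit 540 → met
8. fire-extinguisher inspection 675 days ago vs limit 730 → met
9. life-raft servicing 81 days ago vs limit 90 → met
10. protection-and-indemnity coverage $550,000 ≥ $500,000 → met
11. crew with marine safety training 2 < 3 → not met
Not met: 1, 2, 3, 4, 6, 11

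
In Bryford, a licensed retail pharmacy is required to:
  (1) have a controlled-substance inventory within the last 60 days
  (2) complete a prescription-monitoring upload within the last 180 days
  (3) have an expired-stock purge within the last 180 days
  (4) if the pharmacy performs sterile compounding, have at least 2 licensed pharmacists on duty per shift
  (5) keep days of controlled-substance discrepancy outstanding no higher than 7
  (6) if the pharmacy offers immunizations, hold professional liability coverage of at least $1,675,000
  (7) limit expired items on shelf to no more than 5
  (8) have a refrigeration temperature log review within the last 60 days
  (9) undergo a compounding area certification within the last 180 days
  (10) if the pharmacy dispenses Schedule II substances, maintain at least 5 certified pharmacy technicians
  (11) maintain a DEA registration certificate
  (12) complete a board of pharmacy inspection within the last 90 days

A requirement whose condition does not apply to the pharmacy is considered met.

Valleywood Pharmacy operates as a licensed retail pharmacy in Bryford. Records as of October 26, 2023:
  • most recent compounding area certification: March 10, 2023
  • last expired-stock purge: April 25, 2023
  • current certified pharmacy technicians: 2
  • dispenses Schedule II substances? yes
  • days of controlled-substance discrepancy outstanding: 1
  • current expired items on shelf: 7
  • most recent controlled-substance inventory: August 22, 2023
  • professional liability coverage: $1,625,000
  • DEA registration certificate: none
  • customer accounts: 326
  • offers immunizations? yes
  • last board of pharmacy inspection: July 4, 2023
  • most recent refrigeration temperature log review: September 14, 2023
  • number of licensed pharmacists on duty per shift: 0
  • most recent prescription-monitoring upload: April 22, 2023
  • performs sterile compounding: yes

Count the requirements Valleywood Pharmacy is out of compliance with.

1. controlled-substance inventory 65 days ago vs limit 60 → not met
2. prescription-monitoring upload 187 days ago vs limit 180 → not met
3. expired-stock purge 184 days ago vs limit 180 → not met
4. condition 'performs sterile compounding' holds; licensed pharmacists on duty per shift 0 < 2 → not met
5. days of controlled-substance discrepancy outstanding 1 ≤ 7 → met
6. condition 'offers immunizations' holds; professional liability coverage $1,625,000 < $1,675,000 → not met
7. expired items on shelf 7 > 5 → not met
8. refrigeration temperature log review 42 days ago vs limit 60 → met
9. compounding area certification 230 days ago vs limit 180 → not met
10. condition 'dispenses Schedule II substances' holds; certified pharmacy technicians 2 < 5 → not met
11. DEA registration certificate absent → not met
12. board of pharmacy inspection 114 days ago vs limit 90 → not met
Not met: 10 of 12

10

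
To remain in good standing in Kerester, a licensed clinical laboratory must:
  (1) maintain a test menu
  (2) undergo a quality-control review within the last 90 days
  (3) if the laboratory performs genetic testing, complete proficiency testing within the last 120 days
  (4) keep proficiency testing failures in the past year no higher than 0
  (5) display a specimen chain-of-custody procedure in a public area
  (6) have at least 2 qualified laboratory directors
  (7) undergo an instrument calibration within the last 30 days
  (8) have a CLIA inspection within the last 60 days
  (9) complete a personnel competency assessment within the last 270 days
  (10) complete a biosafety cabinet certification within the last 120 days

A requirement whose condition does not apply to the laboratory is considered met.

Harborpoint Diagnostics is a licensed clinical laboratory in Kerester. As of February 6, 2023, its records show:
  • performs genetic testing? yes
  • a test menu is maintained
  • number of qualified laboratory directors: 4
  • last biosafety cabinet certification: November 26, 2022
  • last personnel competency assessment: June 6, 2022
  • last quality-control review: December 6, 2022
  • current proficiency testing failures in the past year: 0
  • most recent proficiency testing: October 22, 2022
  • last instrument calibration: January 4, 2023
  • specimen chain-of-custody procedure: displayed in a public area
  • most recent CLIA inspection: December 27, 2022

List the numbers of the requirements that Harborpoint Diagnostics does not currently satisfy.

7

1. test menu present → met
2. quality-control review 62 days ago vs limit 90 → met
3. condition 'performs genetic testing' holds; proficiency testing 107 days ago vs limit 120 → met
4. proficiency testing failures in the past year 0 ≤ 0 → met
5. specimen chain-of-custody procedure present → met
6. qualified laboratory directors 4 ≥ 2 → met
7. instrument calibration 33 days ago vs limit 30 → not met
8. CLIA inspection 41 days ago vs limit 60 → met
9. personnel competency assessment 245 days ago vs limit 270 → met
10. biosafety cabinet certification 72 days ago vs limit 120 → met
Not met: 7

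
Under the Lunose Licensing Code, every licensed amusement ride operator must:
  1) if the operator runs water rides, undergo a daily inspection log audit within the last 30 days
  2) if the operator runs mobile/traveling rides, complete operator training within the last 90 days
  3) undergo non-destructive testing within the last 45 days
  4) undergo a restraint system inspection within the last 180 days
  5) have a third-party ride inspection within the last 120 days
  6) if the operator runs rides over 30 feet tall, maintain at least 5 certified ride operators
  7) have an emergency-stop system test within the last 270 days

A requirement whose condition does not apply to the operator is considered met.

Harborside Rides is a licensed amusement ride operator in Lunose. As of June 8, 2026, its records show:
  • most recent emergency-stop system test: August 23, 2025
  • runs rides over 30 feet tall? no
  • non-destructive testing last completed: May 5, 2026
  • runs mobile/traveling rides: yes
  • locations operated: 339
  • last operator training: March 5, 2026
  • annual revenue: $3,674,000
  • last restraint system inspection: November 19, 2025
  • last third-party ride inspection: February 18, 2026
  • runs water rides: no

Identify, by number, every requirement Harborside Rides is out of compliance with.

1. condition 'runs water rides' does not hold → requirement n/a → met
2. condition 'runs mobile/traveling rides' holds; operator training 95 days ago vs limit 90 → not met
3. non-destructive testing 34 days ago vs limit 45 → met
4. restraint system inspection 201 days ago vs limit 180 → not met
5. third-party ride inspection 110 days ago vs limit 120 → met
6. condition 'runs rides over 30 feet tall' does not hold → requirement n/a → met
7. emergency-stop system test 289 days ago vs limit 270 → not met
Not met: 2, 4, 7

2, 4, 7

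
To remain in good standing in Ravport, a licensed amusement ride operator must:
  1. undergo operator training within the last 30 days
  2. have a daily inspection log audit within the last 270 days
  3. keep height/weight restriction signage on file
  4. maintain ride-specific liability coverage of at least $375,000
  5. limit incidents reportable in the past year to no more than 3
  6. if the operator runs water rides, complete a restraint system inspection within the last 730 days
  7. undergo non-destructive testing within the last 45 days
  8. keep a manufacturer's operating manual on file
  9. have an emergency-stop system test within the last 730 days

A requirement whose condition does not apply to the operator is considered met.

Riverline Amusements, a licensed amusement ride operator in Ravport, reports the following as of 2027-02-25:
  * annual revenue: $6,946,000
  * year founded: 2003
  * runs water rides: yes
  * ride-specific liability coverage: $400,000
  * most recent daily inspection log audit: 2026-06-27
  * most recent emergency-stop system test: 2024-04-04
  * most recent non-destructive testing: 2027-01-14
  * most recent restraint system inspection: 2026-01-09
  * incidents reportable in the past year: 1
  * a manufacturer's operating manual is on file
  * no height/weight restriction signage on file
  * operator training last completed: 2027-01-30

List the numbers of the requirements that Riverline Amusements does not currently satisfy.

1. operator training 26 days ago vs limit 30 → met
2. daily inspection log audit 243 days ago vs limit 270 → met
3. height/weight restriction signage absent → not met
4. ride-specific liability coverage $400,000 ≥ $375,000 → met
5. incidents reportable in the past year 1 ≤ 3 → met
6. condition 'runs water rides' holds; restraint system inspection 412 days ago vs limit 730 → met
7. non-destructive testing 42 days ago vs limit 45 → met
8. manufacturer's operating manual present → met
9. emergency-stop system test 1057 days ago vs limit 730 → not met
Not met: 3, 9

3, 9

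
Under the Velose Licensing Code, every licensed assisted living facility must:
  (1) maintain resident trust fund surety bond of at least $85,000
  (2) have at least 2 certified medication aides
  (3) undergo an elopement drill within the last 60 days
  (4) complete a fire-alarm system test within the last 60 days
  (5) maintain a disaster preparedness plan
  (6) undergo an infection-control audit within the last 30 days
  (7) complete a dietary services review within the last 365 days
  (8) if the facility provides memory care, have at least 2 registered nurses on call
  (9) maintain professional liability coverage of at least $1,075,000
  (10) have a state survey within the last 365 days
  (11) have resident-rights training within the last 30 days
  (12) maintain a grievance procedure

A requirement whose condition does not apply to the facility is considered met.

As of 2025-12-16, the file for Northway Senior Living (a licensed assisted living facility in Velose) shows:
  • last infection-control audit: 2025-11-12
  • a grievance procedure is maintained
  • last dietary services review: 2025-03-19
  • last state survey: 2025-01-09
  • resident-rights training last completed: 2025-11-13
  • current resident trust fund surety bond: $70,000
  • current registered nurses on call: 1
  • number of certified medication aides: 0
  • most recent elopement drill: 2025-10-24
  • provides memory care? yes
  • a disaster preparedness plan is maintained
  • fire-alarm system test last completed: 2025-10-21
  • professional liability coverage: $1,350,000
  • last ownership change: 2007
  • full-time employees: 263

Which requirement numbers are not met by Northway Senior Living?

1. resident trust fund surety bond $70,000 < $85,000 → not met
2. certified medication aides 0 < 2 → not met
3. elopement drill 53 days ago vs limit 60 → met
4. fire-alarm system test 56 days ago vs limit 60 → met
5. disaster preparedness plan present → met
6. infection-control audit 34 days ago vs limit 30 → not met
7. dietary services review 272 days ago vs limit 365 → met
8. condition 'provides memory care' holds; registered nurses on call 1 < 2 → not met
9. professional liability coverage $1,350,000 ≥ $1,075,000 → met
10. state survey 341 days ago vs limit 365 → met
11. resident-rights training 33 days ago vs limit 30 → not met
12. grievance procedure present → met
Not met: 1, 2, 6, 8, 11

1, 2, 6, 8, 11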